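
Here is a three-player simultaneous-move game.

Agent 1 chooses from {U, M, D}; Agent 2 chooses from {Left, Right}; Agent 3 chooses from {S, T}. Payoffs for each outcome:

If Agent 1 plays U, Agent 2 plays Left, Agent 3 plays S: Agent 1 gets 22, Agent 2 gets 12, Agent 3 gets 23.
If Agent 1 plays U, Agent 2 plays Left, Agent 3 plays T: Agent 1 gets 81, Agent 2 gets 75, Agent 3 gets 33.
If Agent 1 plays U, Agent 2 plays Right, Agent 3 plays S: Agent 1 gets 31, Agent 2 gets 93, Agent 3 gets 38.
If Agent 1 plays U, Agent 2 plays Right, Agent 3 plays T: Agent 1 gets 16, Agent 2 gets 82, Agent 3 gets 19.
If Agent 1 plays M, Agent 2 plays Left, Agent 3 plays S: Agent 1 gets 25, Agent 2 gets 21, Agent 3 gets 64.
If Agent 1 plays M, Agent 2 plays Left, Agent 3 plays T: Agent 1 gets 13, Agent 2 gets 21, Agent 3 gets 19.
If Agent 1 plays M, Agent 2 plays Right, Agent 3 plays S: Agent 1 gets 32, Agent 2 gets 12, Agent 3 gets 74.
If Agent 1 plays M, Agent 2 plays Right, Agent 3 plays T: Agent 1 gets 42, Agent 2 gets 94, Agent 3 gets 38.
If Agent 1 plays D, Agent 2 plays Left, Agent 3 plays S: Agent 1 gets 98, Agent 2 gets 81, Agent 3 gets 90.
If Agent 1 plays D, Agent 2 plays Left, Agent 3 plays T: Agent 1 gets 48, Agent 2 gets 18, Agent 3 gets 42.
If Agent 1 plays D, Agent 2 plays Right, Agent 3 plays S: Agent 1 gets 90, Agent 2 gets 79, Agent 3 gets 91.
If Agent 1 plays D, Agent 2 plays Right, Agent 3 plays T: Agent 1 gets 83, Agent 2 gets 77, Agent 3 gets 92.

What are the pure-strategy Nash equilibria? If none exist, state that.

(D, Left, S), (D, Right, T)

(U, Left, S): Agent 1 can switch to M (22 → 25). Not NE.
(U, Left, T): Agent 2 can switch to Right (75 → 82). Not NE.
(U, Right, S): Agent 1 can switch to M (31 → 32). Not NE.
(U, Right, T): Agent 1 can switch to M (16 → 42). Not NE.
(M, Left, S): Agent 1 can switch to D (25 → 98). Not NE.
(M, Left, T): Agent 1 can switch to U (13 → 81). Not NE.
(M, Right, S): Agent 1 can switch to D (32 → 90). Not NE.
(M, Right, T): Agent 1 can switch to D (42 → 83). Not NE.
(D, Left, S): Agent 1 gets 98, best alternative 25; Agent 2 gets 81, best alternative 79; Agent 3 gets 90, best alternative 42. No profitable deviation — NE.
(D, Right, T): Agent 1 gets 83, best alternative 42; Agent 2 gets 77, best alternative 18; Agent 3 gets 92, best alternative 91. No profitable deviation — NE.
(The remaining 2 profiles each have a profitable deviation by the same check.)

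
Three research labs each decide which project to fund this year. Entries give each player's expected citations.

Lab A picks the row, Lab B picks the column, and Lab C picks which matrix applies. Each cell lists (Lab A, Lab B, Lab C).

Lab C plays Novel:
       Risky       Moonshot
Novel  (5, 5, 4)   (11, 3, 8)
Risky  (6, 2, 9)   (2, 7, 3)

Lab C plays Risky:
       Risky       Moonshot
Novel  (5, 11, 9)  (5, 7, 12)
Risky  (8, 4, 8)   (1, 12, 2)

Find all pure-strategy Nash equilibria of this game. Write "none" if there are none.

There is no pure-strategy Nash equilibrium.

(Novel, Risky, Novel): Lab A can switch to Risky (5 → 6). Not NE.
(Novel, Risky, Risky): Lab A can switch to Risky (5 → 8). Not NE.
(Novel, Moonshot, Novel): Lab B can switch to Risky (3 → 5). Not NE.
(Novel, Moonshot, Risky): Lab B can switch to Risky (7 → 11). Not NE.
(Risky, Risky, Novel): Lab B can switch to Moonshot (2 → 7). Not NE.
(Risky, Risky, Risky): Lab B can switch to Moonshot (4 → 12). Not NE.
(Risky, Moonshot, Novel): Lab A can switch to Novel (2 → 11). Not NE.
(Risky, Moonshot, Risky): Lab A can switch to Novel (1 → 5). Not NE.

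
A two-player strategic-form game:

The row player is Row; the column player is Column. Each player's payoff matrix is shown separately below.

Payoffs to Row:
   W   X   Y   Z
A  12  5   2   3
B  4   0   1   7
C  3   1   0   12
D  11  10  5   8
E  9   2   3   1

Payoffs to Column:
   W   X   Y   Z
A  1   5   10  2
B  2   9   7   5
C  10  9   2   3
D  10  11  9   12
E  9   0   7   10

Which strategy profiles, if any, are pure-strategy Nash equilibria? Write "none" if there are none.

(A, W): Column can switch to X (1 → 5). Not NE.
(A, X): Row can switch to D (5 → 10). Not NE.
(A, Y): Row can switch to D (2 → 5). Not NE.
(A, Z): Row can switch to B (3 → 7). Not NE.
(B, W): Row can switch to A (4 → 12). Not NE.
(B, X): Row can switch to A (0 → 5). Not NE.
(The remaining 14 profiles each have a profitable deviation by the same check.)

No pure-strategy Nash equilibrium.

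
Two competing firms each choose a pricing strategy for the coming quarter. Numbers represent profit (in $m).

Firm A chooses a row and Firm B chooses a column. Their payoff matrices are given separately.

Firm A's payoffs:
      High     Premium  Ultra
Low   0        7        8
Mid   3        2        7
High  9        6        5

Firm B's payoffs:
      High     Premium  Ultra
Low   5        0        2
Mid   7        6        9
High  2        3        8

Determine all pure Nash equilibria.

none

(Low, High): Firm A can switch to Mid (0 → 3). Not NE.
(Low, Premium): Firm B can switch to High (0 → 5). Not NE.
(Low, Ultra): Firm B can switch to High (2 → 5). Not NE.
(Mid, High): Firm A can switch to High (3 → 9). Not NE.
(Mid, Premium): Firm A can switch to Low (2 → 7). Not NE.
(Mid, Ultra): Firm A can switch to Low (7 → 8). Not NE.
(High, High): Firm B can switch to Premium (2 → 3). Not NE.
(High, Premium): Firm A can switch to Low (6 → 7). Not NE.
(The remaining 1 profile has a profitable deviation by the same check.)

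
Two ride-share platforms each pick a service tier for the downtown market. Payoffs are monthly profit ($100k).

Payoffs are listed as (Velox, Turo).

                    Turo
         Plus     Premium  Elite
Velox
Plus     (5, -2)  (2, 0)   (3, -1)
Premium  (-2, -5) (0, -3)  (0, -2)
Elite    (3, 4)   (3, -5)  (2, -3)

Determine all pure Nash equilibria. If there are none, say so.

Mark each player's best response to every combination of opponents' strategies; a profile where every player is best-responding is a pure Nash equilibrium.
Velox against Plus: payoffs 5, -2, 3 → best response Plus.
Velox against Premium: payoffs 2, 0, 3 → best response Elite.
Velox against Elite: payoffs 3, 0, 2 → best response Plus.
Turo against Plus: payoffs -2, 0, -1 → best response Premium.
Turo against Premium: payoffs -5, -3, -2 → best response Elite.
Turo against Elite: payoffs 4, -5, -3 → best response Plus.
No profile is a mutual best response for all players.

none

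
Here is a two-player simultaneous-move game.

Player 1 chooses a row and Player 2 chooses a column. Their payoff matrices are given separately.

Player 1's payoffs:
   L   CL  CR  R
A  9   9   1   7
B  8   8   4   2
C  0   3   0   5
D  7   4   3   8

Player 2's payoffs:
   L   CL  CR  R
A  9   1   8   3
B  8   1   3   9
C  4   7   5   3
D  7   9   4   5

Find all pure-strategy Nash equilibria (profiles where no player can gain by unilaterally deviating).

Pure NE: (A, L)

(A, L): Player 1 gets 9, best alternative 8; Player 2 gets 9, best alternative 8. No profitable deviation — NE.
(A, CL): Player 2 can switch to L (1 → 9). Not NE.
(A, CR): Player 1 can switch to B (1 → 4). Not NE.
(A, R): Player 1 can switch to D (7 → 8). Not NE.
(B, L): Player 1 can switch to A (8 → 9). Not NE.
(B, CL): Player 1 can switch to A (8 → 9). Not NE.
(B, CR): Player 2 can switch to L (3 → 8). Not NE.
(B, R): Player 1 can switch to A (2 → 7). Not NE.
(C, L): Player 1 can switch to A (0 → 9). Not NE.
(C, CL): Player 1 can switch to A (3 → 9). Not NE.
(C, CR): Player 1 can switch to A (0 → 1). Not NE.
(The remaining 5 profiles each have a profitable deviation by the same check.)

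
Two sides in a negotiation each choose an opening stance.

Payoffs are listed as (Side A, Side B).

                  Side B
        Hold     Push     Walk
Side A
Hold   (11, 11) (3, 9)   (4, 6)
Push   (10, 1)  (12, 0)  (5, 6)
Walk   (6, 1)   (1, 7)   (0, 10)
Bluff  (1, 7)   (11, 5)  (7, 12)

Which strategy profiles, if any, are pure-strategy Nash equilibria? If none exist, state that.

(Hold, Hold) and (Bluff, Walk)

(Hold, Hold): Side A gets 11, best alternative 10; Side B gets 11, best alternative 9. No profitable deviation — NE.
(Hold, Push): Side A can switch to Push (3 → 12). Not NE.
(Hold, Walk): Side A can switch to Push (4 → 5). Not NE.
(Push, Hold): Side A can switch to Hold (10 → 11). Not NE.
(Push, Push): Side B can switch to Hold (0 → 1). Not NE.
(Push, Walk): Side A can switch to Bluff (5 → 7). Not NE.
(Walk, Hold): Side A can switch to Hold (6 → 11). Not NE.
(Bluff, Walk): Side A gets 7, best alternative 5; Side B gets 12, best alternative 7. No profitable deviation — NE.
(The remaining 4 profiles each have a profitable deviation by the same check.)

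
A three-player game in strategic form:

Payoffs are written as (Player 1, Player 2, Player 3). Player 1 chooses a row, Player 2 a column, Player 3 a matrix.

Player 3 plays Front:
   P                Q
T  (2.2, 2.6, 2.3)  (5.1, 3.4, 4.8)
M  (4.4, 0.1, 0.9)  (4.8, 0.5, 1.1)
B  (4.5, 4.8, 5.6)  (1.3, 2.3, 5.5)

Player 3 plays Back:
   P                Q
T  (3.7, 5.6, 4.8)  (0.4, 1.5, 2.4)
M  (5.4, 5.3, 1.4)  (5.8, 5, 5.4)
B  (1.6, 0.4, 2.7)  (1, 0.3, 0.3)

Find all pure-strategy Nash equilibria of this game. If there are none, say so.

(T, P, Front): Player 1 can switch to M (2.2 → 4.4). Not NE.
(T, P, Back): Player 1 can switch to M (3.7 → 5.4). Not NE.
(T, Q, Front): Player 1 gets 5.1, best alternative 4.8; Player 2 gets 3.4, best alternative 2.6; Player 3 gets 4.8, best alternative 2.4. No profitable deviation — NE.
(T, Q, Back): Player 1 can switch to M (0.4 → 5.8). Not NE.
(M, P, Front): Player 1 can switch to B (4.4 → 4.5). Not NE.
(M, P, Back): Player 1 gets 5.4, best alternative 3.7; Player 2 gets 5.3, best alternative 5; Player 3 gets 1.4, best alternative 0.9. No profitable deviation — NE.
(M, Q, Front): Player 1 can switch to T (4.8 → 5.1). Not NE.
(M, Q, Back): Player 2 can switch to P (5 → 5.3). Not NE.
(B, P, Front): Player 1 gets 4.5, best alternative 4.4; Player 2 gets 4.8, best alternative 2.3; Player 3 gets 5.6, best alternative 2.7. No profitable deviation — NE.
(B, P, Back): Player 1 can switch to T (1.6 → 3.7). Not NE.
(B, Q, Front): Player 1 can switch to T (1.3 → 5.1). Not NE.
(B, Q, Back): Player 1 can switch to M (1 → 5.8). Not NE.

(T, Q, Front) and (M, P, Back) and (B, P, Front)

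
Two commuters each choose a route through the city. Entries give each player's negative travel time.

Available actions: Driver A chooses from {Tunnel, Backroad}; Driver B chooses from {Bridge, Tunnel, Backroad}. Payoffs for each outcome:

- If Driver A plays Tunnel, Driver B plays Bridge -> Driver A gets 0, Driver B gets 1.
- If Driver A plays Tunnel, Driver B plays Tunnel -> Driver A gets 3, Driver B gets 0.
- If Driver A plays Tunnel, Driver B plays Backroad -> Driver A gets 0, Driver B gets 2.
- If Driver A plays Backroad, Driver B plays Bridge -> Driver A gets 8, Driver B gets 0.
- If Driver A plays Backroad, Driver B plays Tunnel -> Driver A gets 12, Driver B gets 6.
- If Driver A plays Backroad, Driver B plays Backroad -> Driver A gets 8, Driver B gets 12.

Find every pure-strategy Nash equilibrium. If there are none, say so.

Driver A against Bridge: payoffs 0, 8 → best response Backroad.
Driver A against Tunnel: payoffs 3, 12 → best response Backroad.
Driver A against Backroad: payoffs 0, 8 → best response Backroad.
Driver B against Tunnel: payoffs 1, 0, 2 → best response Backroad.
Driver B against Backroad: payoffs 0, 6, 12 → best response Backroad.
Mutual best responses: (Backroad, Backroad).

Pure NE: (Backroad, Backroad)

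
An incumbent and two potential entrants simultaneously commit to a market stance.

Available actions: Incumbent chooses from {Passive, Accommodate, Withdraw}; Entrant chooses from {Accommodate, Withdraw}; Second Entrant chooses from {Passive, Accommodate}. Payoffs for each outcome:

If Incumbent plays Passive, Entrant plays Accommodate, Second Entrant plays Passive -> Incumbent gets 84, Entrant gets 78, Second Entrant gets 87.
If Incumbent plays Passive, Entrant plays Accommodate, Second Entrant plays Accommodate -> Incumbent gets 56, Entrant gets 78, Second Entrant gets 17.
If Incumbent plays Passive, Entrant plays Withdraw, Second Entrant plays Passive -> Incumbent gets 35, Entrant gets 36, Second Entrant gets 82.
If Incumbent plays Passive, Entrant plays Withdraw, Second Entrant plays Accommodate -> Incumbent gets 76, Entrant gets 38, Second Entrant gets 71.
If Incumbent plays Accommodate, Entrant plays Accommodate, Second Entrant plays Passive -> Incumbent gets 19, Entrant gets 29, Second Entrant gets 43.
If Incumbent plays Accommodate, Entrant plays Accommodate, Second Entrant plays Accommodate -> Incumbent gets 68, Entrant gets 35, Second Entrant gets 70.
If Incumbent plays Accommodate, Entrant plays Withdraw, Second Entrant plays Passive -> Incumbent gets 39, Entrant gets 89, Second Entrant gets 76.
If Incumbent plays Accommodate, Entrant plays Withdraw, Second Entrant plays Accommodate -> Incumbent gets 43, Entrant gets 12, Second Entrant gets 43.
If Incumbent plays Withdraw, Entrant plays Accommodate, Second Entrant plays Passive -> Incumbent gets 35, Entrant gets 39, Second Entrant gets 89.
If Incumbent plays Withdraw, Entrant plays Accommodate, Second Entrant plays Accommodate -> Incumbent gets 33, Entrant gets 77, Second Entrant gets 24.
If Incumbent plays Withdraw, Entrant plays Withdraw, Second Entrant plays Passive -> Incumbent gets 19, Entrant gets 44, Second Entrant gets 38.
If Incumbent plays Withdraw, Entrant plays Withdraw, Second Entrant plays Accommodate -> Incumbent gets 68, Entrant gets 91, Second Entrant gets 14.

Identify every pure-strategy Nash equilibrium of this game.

Pure-strategy Nash equilibria: (Passive, Accommodate, Passive), (Accommodate, Accommodate, Accommodate), (Accommodate, Withdraw, Passive)

For each player, find the best response to each opponent profile; mutual best responses are the pure NE.
Incumbent against (Accommodate, Passive): payoffs 84, 19, 35 → best response Passive.
Incumbent against (Accommodate, Accommodate): payoffs 56, 68, 33 → best response Accommodate.
Incumbent against (Withdraw, Passive): payoffs 35, 39, 19 → best response Accommodate.
Incumbent against (Withdraw, Accommodate): payoffs 76, 43, 68 → best response Passive.
Entrant against (Passive, Passive): payoffs 78, 36 → best response Accommodate.
Entrant against (Passive, Accommodate): payoffs 78, 38 → best response Accommodate.
Entrant against (Accommodate, Passive): payoffs 29, 89 → best response Withdraw.
Entrant against (Accommodate, Accommodate): payoffs 35, 12 → best response Accommodate.
Entrant against (Withdraw, Passive): payoffs 39, 44 → best response Withdraw.
Entrant against (Withdraw, Accommodate): payoffs 77, 91 → best response Withdraw.
Second Entrant against (Passive, Accommodate): payoffs 87, 17 → best response Passive.
Second Entrant against (Passive, Withdraw): payoffs 82, 71 → best response Passive.
Second Entrant against (Accommodate, Accommodate): payoffs 43, 70 → best response Accommodate.
Second Entrant against (Accommodate, Withdraw): payoffs 76, 43 → best response Passive.
Second Entrant against (Withdraw, Accommodate): payoffs 89, 24 → best response Passive.
Second Entrant against (Withdraw, Withdraw): payoffs 38, 14 → best response Passive.
Mutual best responses: (Passive, Accommodate, Passive); (Accommodate, Accommodate, Accommodate); (Accommodate, Withdraw, Passive).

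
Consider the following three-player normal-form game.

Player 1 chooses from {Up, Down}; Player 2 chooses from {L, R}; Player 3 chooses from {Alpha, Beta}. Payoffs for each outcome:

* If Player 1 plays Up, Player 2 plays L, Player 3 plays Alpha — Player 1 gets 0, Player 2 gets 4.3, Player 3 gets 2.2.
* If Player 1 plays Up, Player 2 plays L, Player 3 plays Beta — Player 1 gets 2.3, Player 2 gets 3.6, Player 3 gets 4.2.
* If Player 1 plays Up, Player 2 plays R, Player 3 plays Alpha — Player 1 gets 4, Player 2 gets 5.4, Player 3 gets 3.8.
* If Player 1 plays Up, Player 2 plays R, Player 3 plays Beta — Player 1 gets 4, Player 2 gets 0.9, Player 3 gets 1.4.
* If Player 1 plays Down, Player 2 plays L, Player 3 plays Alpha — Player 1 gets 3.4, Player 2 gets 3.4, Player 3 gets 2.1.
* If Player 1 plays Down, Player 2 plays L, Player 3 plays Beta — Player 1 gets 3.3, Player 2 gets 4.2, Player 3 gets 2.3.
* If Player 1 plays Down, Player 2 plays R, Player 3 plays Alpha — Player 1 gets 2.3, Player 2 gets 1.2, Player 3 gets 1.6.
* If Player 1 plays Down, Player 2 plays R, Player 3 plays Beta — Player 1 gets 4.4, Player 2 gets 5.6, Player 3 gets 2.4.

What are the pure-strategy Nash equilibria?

Mark each player's best response to every combination of opponents' strategies; a profile where every player is best-responding is a pure Nash equilibrium.
Player 1 against (L, Alpha): payoffs 0, 3.4 → best response Down.
Player 1 against (L, Beta): payoffs 2.3, 3.3 → best response Down.
Player 1 against (R, Alpha): payoffs 4, 2.3 → best response Up.
Player 1 against (R, Beta): payoffs 4, 4.4 → best response Down.
Player 2 against (Up, Alpha): payoffs 4.3, 5.4 → best response R.
Player 2 against (Up, Beta): payoffs 3.6, 0.9 → best response L.
Player 2 against (Down, Alpha): payoffs 3.4, 1.2 → best response L.
Player 2 against (Down, Beta): payoffs 4.2, 5.6 → best response R.
Player 3 against (Up, L): payoffs 2.2, 4.2 → best response Beta.
Player 3 against (Up, R): payoffs 3.8, 1.4 → best response Alpha.
Player 3 against (Down, L): payoffs 2.1, 2.3 → best response Beta.
Player 3 against (Down, R): payoffs 1.6, 2.4 → best response Beta.
Mutual best responses: (Up, R, Alpha); (Down, R, Beta).

Pure-strategy Nash equilibria: (Up, R, Alpha), (Down, R, Beta)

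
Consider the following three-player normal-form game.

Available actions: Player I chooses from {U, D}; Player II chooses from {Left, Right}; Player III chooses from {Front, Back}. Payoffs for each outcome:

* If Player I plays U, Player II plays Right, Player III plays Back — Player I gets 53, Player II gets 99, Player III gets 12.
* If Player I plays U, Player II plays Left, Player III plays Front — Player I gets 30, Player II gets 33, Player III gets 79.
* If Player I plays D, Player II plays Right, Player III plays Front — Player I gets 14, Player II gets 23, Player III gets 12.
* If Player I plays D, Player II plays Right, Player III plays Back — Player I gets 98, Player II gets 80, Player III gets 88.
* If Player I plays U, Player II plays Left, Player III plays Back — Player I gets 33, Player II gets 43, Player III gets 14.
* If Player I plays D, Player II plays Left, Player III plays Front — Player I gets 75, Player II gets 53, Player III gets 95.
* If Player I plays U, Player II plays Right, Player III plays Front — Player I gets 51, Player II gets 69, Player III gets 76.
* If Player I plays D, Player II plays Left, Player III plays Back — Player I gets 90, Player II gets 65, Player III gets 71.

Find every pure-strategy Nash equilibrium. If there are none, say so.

Player I against (Left, Front): payoffs 30, 75 → best response D.
Player I against (Left, Back): payoffs 33, 90 → best response D.
Player I against (Right, Front): payoffs 51, 14 → best response U.
Player I against (Right, Back): payoffs 53, 98 → best response D.
Player II against (U, Front): payoffs 33, 69 → best response Right.
Player II against (U, Back): payoffs 43, 99 → best response Right.
Player II against (D, Front): payoffs 53, 23 → best response Left.
Player II against (D, Back): payoffs 65, 80 → best response Right.
Player III against (U, Left): payoffs 79, 14 → best response Front.
Player III against (U, Right): payoffs 76, 12 → best response Front.
Player III against (D, Left): payoffs 95, 71 → best response Front.
Player III against (D, Right): payoffs 12, 88 → best response Back.
Mutual best responses: (U, Right, Front); (D, Left, Front); (D, Right, Back).

Pure-strategy Nash equilibria: (U, Right, Front), (D, Left, Front), (D, Right, Back)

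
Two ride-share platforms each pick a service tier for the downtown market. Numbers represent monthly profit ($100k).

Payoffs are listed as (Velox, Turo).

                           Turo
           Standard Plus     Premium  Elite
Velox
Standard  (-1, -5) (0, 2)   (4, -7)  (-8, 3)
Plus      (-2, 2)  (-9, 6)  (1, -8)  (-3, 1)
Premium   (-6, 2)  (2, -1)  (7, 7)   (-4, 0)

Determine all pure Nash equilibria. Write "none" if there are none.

For each player, find the best response to each opponent profile; mutual best responses are the pure NE.
Velox against Standard: payoffs -1, -2, -6 → best response Standard.
Velox against Plus: payoffs 0, -9, 2 → best response Premium.
Velox against Premium: payoffs 4, 1, 7 → best response Premium.
Velox against Elite: payoffs -8, -3, -4 → best response Plus.
Turo against Standard: payoffs -5, 2, -7, 3 → best response Elite.
Turo against Plus: payoffs 2, 6, -8, 1 → best response Plus.
Turo against Premium: payoffs 2, -1, 7, 0 → best response Premium.
Mutual best responses: (Premium, Premium).

(Premium, Premium)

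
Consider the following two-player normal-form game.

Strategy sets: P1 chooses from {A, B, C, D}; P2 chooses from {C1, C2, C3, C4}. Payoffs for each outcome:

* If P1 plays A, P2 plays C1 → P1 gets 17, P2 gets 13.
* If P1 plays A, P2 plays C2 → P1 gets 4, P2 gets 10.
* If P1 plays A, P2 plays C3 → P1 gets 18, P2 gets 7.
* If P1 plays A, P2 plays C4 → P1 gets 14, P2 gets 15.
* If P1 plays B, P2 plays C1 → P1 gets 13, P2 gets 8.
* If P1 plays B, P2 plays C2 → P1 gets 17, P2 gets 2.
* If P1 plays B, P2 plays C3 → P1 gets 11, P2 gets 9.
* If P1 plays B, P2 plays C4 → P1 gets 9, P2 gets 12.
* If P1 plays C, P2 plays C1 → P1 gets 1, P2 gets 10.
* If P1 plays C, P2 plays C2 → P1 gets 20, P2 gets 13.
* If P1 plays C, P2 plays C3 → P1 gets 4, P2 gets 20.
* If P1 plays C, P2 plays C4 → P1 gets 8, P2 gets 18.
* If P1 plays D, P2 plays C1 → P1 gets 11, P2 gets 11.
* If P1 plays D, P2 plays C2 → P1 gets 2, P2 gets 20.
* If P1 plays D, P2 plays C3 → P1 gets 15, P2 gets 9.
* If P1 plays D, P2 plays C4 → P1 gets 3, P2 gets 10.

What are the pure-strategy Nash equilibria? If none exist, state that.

(A, C4)

(A, C1): P2 can switch to C4 (13 → 15). Not NE.
(A, C2): P1 can switch to B (4 → 17). Not NE.
(A, C3): P2 can switch to C1 (7 → 13). Not NE.
(A, C4): P1 gets 14, best alternative 9; P2 gets 15, best alternative 13. No profitable deviation — NE.
(B, C1): P1 can switch to A (13 → 17). Not NE.
(B, C2): P1 can switch to C (17 → 20). Not NE.
(B, C3): P1 can switch to A (11 → 18). Not NE.
(B, C4): P1 can switch to A (9 → 14). Not NE.
(C, C1): P1 can switch to A (1 → 17). Not NE.
(C, C2): P2 can switch to C3 (13 → 20). Not NE.
(C, C3): P1 can switch to A (4 → 18). Not NE.
(The remaining 5 profiles each have a profitable deviation by the same check.)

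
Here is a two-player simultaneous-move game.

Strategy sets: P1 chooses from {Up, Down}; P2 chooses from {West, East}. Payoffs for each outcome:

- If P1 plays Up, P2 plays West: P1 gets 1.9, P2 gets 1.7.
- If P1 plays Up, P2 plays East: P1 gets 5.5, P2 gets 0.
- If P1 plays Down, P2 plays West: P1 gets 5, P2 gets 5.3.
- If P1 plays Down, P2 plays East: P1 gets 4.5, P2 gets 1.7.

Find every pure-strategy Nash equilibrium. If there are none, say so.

The unique pure-strategy Nash equilibrium is (Down, West).

(Up, West): P1 can switch to Down (1.9 → 5). Not NE.
(Up, East): P2 can switch to West (0 → 1.7). Not NE.
(Down, West): P1 gets 5, best alternative 1.9; P2 gets 5.3, best alternative 1.7. No profitable deviation — NE.
(Down, East): P1 can switch to Up (4.5 → 5.5). Not NE.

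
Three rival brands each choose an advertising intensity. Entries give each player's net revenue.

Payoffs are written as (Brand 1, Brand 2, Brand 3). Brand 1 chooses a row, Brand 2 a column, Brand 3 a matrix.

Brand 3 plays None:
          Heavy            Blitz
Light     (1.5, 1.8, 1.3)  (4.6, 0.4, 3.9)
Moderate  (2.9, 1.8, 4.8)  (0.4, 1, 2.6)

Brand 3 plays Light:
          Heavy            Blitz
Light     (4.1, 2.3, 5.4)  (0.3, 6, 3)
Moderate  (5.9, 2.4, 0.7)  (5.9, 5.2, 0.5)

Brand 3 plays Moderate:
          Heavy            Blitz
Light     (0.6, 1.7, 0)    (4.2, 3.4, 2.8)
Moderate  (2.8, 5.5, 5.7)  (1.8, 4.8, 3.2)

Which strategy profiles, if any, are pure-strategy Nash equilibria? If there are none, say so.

For each strategy profile, look for a profitable unilateral deviation.
(Light, Heavy, None): Brand 1 can switch to Moderate (1.5 → 2.9). Not NE.
(Light, Heavy, Light): Brand 1 can switch to Moderate (4.1 → 5.9). Not NE.
(Light, Heavy, Moderate): Brand 1 can switch to Moderate (0.6 → 2.8). Not NE.
(Light, Blitz, None): Brand 2 can switch to Heavy (0.4 → 1.8). Not NE.
(Light, Blitz, Light): Brand 1 can switch to Moderate (0.3 → 5.9). Not NE.
(Light, Blitz, Moderate): Brand 3 can switch to None (2.8 → 3.9). Not NE.
(Moderate, Heavy, None): Brand 3 can switch to Moderate (4.8 → 5.7). Not NE.
(Moderate, Heavy, Light): Brand 2 can switch to Blitz (2.4 → 5.2). Not NE.
(Moderate, Heavy, Moderate): Brand 1 gets 2.8, best alternative 0.6; Brand 2 gets 5.5, best alternative 4.8; Brand 3 gets 5.7, best alternative 4.8. No profitable deviation — NE.
(Moderate, Blitz, None): Brand 1 can switch to Light (0.4 → 4.6). Not NE.
(Moderate, Blitz, Light): Brand 3 can switch to None (0.5 → 2.6). Not NE.
(Moderate, Blitz, Moderate): Brand 1 can switch to Light (1.8 → 4.2). Not NE.

(Moderate, Heavy, Moderate)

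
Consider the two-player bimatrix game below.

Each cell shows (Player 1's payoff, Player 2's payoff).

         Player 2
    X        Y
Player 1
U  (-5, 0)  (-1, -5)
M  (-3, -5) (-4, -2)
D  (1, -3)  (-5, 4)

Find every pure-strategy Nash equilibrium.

For each player, find the best response to each opponent profile; mutual best responses are the pure NE.
Player 1 against X: payoffs -5, -3, 1 → best response D.
Player 1 against Y: payoffs -1, -4, -5 → best response U.
Player 2 against U: payoffs 0, -5 → best response X.
Player 2 against M: payoffs -5, -2 → best response Y.
Player 2 against D: payoffs -3, 4 → best response Y.
No profile is a mutual best response for all players.

This game has no pure Nash equilibrium.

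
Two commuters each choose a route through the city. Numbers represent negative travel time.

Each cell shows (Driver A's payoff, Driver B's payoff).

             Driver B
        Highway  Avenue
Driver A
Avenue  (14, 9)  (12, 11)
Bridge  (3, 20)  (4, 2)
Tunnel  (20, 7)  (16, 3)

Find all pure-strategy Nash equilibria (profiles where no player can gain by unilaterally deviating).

Pure NE: (Tunnel, Highway)

For each strategy profile, look for a profitable unilateral deviation.
(Avenue, Highway): Driver A can switch to Tunnel (14 → 20). Not NE.
(Avenue, Avenue): Driver A can switch to Tunnel (12 → 16). Not NE.
(Bridge, Highway): Driver A can switch to Avenue (3 → 14). Not NE.
(Bridge, Avenue): Driver A can switch to Avenue (4 → 12). Not NE.
(Tunnel, Highway): Driver A gets 20, best alternative 14; Driver B gets 7, best alternative 3. No profitable deviation — NE.
(Tunnel, Avenue): Driver B can switch to Highway (3 → 7). Not NE.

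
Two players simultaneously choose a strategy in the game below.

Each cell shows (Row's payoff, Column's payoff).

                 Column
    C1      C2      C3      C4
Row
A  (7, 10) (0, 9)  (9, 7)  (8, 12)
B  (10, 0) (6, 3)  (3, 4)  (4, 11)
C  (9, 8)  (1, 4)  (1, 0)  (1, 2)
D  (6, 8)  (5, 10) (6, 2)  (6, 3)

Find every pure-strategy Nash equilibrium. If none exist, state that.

Row against C1: payoffs 7, 10, 9, 6 → best response B.
Row against C2: payoffs 0, 6, 1, 5 → best response B.
Row against C3: payoffs 9, 3, 1, 6 → best response A.
Row against C4: payoffs 8, 4, 1, 6 → best response A.
Column against A: payoffs 10, 9, 7, 12 → best response C4.
Column against B: payoffs 0, 3, 4, 11 → best response C4.
Column against C: payoffs 8, 4, 0, 2 → best response C1.
Column against D: payoffs 8, 10, 2, 3 → best response C2.
Mutual best responses: (A, C4).

Pure NE: (A, C4)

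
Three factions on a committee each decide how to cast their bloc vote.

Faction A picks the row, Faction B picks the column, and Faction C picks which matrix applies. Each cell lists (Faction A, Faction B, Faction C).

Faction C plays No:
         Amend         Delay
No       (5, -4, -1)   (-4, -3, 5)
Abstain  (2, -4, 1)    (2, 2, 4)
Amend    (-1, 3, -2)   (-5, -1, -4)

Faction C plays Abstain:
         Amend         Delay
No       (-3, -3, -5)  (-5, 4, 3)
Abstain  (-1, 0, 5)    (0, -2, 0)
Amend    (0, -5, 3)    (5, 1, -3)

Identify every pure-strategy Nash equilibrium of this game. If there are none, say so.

Pure-strategy Nash equilibria: (Abstain, Delay, No) and (Amend, Delay, Abstain)

For each player, find the best response to each opponent profile; mutual best responses are the pure NE.
Faction A against (Amend, No): payoffs 5, 2, -1 → best response No.
Faction A against (Amend, Abstain): payoffs -3, -1, 0 → best response Amend.
Faction A against (Delay, No): payoffs -4, 2, -5 → best response Abstain.
Faction A against (Delay, Abstain): payoffs -5, 0, 5 → best response Amend.
Faction B against (No, No): payoffs -4, -3 → best response Delay.
Faction B against (No, Abstain): payoffs -3, 4 → best response Delay.
Faction B against (Abstain, No): payoffs -4, 2 → best response Delay.
Faction B against (Abstain, Abstain): payoffs 0, -2 → best response Amend.
Faction B against (Amend, No): payoffs 3, -1 → best response Amend.
Faction B against (Amend, Abstain): payoffs -5, 1 → best response Delay.
Faction C against (No, Amend): payoffs -1, -5 → best response No.
Faction C against (No, Delay): payoffs 5, 3 → best response No.
Faction C against (Abstain, Amend): payoffs 1, 5 → best response Abstain.
Faction C against (Abstain, Delay): payoffs 4, 0 → best response No.
Faction C against (Amend, Amend): payoffs -2, 3 → best response Abstain.
Faction C against (Amend, Delay): payoffs -4, -3 → best response Abstain.
Mutual best responses: (Abstain, Delay, No); (Amend, Delay, Abstain).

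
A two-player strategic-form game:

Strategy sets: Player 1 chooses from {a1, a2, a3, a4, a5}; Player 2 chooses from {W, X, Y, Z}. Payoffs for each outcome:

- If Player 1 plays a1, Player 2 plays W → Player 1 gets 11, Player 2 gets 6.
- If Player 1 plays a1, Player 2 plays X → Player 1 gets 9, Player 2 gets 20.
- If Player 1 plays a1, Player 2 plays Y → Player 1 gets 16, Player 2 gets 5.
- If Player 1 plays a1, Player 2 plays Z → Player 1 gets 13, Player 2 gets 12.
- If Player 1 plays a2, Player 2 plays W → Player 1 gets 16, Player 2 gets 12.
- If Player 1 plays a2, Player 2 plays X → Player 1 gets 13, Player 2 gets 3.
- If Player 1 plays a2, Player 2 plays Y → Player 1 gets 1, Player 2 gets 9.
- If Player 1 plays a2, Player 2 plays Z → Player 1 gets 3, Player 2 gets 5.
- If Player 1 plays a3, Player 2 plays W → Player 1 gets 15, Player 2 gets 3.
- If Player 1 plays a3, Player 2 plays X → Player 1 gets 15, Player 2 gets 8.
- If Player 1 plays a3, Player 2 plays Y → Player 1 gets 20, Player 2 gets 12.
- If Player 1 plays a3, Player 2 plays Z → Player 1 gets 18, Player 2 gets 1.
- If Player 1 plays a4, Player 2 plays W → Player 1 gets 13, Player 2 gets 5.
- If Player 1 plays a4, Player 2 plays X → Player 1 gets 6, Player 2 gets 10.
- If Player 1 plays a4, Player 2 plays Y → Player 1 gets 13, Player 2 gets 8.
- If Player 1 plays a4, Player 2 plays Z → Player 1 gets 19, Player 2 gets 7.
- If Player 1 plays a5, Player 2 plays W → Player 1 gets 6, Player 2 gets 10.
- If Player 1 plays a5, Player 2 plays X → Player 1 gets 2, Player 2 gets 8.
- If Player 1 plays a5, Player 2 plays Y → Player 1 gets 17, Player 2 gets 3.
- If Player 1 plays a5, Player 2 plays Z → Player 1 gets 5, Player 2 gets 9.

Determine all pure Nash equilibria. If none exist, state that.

The pure Nash equilibria are (a2, W), (a3, Y).

Player 1 against W: payoffs 11, 16, 15, 13, 6 → best response a2.
Player 1 against X: payoffs 9, 13, 15, 6, 2 → best response a3.
Player 1 against Y: payoffs 16, 1, 20, 13, 17 → best response a3.
Player 1 against Z: payoffs 13, 3, 18, 19, 5 → best response a4.
Player 2 against a1: payoffs 6, 20, 5, 12 → best response X.
Player 2 against a2: payoffs 12, 3, 9, 5 → best response W.
Player 2 against a3: payoffs 3, 8, 12, 1 → best response Y.
Player 2 against a4: payoffs 5, 10, 8, 7 → best response X.
Player 2 against a5: payoffs 10, 8, 3, 9 → best response W.
Mutual best responses: (a2, W); (a3, Y).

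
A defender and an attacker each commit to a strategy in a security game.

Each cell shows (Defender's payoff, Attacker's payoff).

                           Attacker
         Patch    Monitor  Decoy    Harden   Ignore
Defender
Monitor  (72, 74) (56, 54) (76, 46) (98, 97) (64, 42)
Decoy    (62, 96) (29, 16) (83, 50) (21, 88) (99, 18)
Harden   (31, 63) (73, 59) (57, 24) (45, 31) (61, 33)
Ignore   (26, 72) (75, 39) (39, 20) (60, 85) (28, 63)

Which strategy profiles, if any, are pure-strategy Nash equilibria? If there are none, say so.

(Monitor, Patch): Attacker can switch to Harden (74 → 97). Not NE.
(Monitor, Monitor): Defender can switch to Harden (56 → 73). Not NE.
(Monitor, Decoy): Defender can switch to Decoy (76 → 83). Not NE.
(Monitor, Harden): Defender gets 98, best alternative 60; Attacker gets 97, best alternative 74. No profitable deviation — NE.
(Monitor, Ignore): Defender can switch to Decoy (64 → 99). Not NE.
(Decoy, Patch): Defender can switch to Monitor (62 → 72). Not NE.
(Decoy, Monitor): Defender can switch to Monitor (29 → 56). Not NE.
(Decoy, Decoy): Attacker can switch to Patch (50 → 96). Not NE.
(Decoy, Harden): Defender can switch to Monitor (21 → 98). Not NE.
(Decoy, Ignore): Attacker can switch to Patch (18 → 96). Not NE.
(Harden, Patch): Defender can switch to Monitor (31 → 72). Not NE.
(The remaining 9 profiles each have a profitable deviation by the same check.)

Pure NE: (Monitor, Harden)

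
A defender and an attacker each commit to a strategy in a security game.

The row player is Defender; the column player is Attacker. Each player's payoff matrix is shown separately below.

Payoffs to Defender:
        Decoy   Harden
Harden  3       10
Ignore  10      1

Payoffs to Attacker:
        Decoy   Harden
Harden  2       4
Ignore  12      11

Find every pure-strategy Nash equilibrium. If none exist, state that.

Defender against Decoy: payoffs 3, 10 → best response Ignore.
Defender against Harden: payoffs 10, 1 → best response Harden.
Attacker against Harden: payoffs 2, 4 → best response Harden.
Attacker against Ignore: payoffs 12, 11 → best response Decoy.
Mutual best responses: (Harden, Harden); (Ignore, Decoy).

Pure-strategy Nash equilibria: (Harden, Harden) and (Ignore, Decoy)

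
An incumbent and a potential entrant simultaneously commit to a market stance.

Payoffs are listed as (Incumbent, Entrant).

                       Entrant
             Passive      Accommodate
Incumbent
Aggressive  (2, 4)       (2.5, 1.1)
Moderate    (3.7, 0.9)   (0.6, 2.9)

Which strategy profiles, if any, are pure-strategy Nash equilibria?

Incumbent against Passive: payoffs 2, 3.7 → best response Moderate.
Incumbent against Accommodate: payoffs 2.5, 0.6 → best response Aggressive.
Entrant against Aggressive: payoffs 4, 1.1 → best response Passive.
Entrant against Moderate: payoffs 0.9, 2.9 → best response Accommodate.
No profile is a mutual best response for all players.

none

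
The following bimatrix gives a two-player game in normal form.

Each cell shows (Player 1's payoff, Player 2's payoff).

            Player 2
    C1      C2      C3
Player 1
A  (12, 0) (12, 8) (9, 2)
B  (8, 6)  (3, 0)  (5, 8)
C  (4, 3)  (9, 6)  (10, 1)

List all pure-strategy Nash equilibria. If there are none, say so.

The unique pure-strategy Nash equilibrium is (A, C2).

For each player, find the best response to each opponent profile; mutual best responses are the pure NE.
Player 1 against C1: payoffs 12, 8, 4 → best response A.
Player 1 against C2: payoffs 12, 3, 9 → best response A.
Player 1 against C3: payoffs 9, 5, 10 → best response C.
Player 2 against A: payoffs 0, 8, 2 → best response C2.
Player 2 against B: payoffs 6, 0, 8 → best response C3.
Player 2 against C: payoffs 3, 6, 1 → best response C2.
Mutual best responses: (A, C2).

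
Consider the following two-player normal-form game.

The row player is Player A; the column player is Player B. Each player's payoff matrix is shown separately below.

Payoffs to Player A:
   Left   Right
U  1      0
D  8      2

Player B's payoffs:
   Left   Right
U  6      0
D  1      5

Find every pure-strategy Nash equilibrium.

Pure NE: (D, Right)

(U, Left): Player A can switch to D (1 → 8). Not NE.
(U, Right): Player A can switch to D (0 → 2). Not NE.
(D, Left): Player B can switch to Right (1 → 5). Not NE.
(D, Right): Player A gets 2, best alternative 0; Player B gets 5, best alternative 1. No profitable deviation — NE.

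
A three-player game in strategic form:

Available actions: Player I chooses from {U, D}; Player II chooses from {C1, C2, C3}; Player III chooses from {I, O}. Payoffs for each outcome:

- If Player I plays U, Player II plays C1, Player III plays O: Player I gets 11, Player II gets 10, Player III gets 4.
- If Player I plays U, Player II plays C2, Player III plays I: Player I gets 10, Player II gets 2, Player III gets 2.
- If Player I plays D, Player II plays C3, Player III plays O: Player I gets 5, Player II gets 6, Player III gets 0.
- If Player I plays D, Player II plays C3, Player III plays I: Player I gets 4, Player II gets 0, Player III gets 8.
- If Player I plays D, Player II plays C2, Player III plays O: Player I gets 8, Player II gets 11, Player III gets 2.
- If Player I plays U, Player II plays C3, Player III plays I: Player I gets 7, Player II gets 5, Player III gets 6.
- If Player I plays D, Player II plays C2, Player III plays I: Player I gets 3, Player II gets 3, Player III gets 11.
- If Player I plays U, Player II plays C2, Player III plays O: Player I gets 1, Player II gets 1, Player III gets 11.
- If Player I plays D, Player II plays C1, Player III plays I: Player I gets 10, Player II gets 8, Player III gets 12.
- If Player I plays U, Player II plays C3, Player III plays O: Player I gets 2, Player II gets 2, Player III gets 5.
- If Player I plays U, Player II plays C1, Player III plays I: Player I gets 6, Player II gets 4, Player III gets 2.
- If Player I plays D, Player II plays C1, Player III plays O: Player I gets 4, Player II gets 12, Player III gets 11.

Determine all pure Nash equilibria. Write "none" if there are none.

(U, C1, O), (U, C3, I), (D, C1, I)

(U, C1, I): Player I can switch to D (6 → 10). Not NE.
(U, C1, O): Player I gets 11, best alternative 4; Player II gets 10, best alternative 2; Player III gets 4, best alternative 2. No profitable deviation — NE.
(U, C2, I): Player II can switch to C1 (2 → 4). Not NE.
(U, C2, O): Player I can switch to D (1 → 8). Not NE.
(U, C3, I): Player I gets 7, best alternative 4; Player II gets 5, best alternative 4; Player III gets 6, best alternative 5. No profitable deviation — NE.
(U, C3, O): Player I can switch to D (2 → 5). Not NE.
(D, C1, I): Player I gets 10, best alternative 6; Player II gets 8, best alternative 3; Player III gets 12, best alternative 11. No profitable deviation — NE.
(D, C1, O): Player I can switch to U (4 → 11). Not NE.
(D, C2, I): Player I can switch to U (3 → 10). Not NE.
(D, C2, O): Player II can switch to C1 (11 → 12). Not NE.
(D, C3, I): Player I can switch to U (4 → 7). Not NE.
(D, C3, O): Player II can switch to C1 (6 → 12). Not NE.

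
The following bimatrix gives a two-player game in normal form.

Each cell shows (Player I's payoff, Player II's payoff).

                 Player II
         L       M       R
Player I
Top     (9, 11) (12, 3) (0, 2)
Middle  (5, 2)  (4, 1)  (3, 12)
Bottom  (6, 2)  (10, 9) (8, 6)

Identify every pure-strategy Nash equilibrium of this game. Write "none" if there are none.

(Top, L)

(Top, L): Player I gets 9, best alternative 6; Player II gets 11, best alternative 3. No profitable deviation — NE.
(Top, M): Player II can switch to L (3 → 11). Not NE.
(Top, R): Player I can switch to Middle (0 → 3). Not NE.
(Middle, L): Player I can switch to Top (5 → 9). Not NE.
(Middle, M): Player I can switch to Top (4 → 12). Not NE.
(Middle, R): Player I can switch to Bottom (3 → 8). Not NE.
(Bottom, L): Player I can switch to Top (6 → 9). Not NE.
(Bottom, M): Player I can switch to Top (10 → 12). Not NE.
(Bottom, R): Player II can switch to M (6 → 9). Not NE.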